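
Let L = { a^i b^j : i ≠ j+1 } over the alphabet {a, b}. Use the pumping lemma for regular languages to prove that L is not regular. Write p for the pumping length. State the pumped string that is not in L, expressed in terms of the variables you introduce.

a^{p+p!} b^{p+p!-1}

Assume L is regular. Let p be the pumping length given by the pumping lemma.
Choose w = a^p b^{p+p!-1}. Since p ≠ (p+p!-1)+1 = p+p!, w ∈ L; and |w| ≥ p.
The pumping lemma gives a decomposition w = xyz where |xy| ≤ p and y is nonempty.
Because |xy| ≤ p and w begins with p copies of a, we have y = a^k with 1 ≤ k ≤ p.
Since 1 ≤ k ≤ p, k divides p!; set t = 1 + p!/k. Then xy^t z has p + (p!/k)·k = p + p! copies of a. Now the a-count is p+p! and (b-count)+1 = (p+p!-1)+1 = p+p!, so i ≠ j+1 fails. So xy^t z = a^{p+p!} b^{p+p!-1} ∉ L.
This contradicts the pumping lemma, so L is not regular.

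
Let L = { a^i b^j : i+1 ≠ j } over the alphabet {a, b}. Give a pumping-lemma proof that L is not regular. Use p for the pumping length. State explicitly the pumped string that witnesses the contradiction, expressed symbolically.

Assume L is regular; let p be its pumping constant.
Choose w = a^p b^{p+p!+1}. Since p ≠ (p+p!+1)-1 = p+p!, w ∈ L; and |w| ≥ p.
By the pumping lemma, w = xyz with |xy| ≤ p and y is nonempty.
The first p characters of w are a's, so xy (and hence y) consists only of a's. Write y = a^k, 1 ≤ k ≤ p.
Since 1 ≤ k ≤ p, k divides p!; set t = 1 + p!/k. Then xy^t z has p + (p!/k)·k = p + p! copies of a. Now the a-count is p+p! and (b-count)-1 = (p+p!+1)-1 = p+p!, so i+1 ≠ j fails. So xy^t z = a^{p+p!} b^{p+p!+1} ∉ L.
Contradiction. Therefore L is not regular.

a^{p+p!} b^{p+p!+1}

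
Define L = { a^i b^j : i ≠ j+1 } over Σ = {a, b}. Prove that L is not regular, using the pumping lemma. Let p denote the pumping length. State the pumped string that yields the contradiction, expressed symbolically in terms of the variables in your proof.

Toward a contradiction, assume L is regular with pumping length p.
Choose w = a^p b^{p+p!-1}. Since p ≠ (p+p!-1)+1 = p+p!, w ∈ L; and |w| ≥ p.
The pumping lemma gives a decomposition w = xyz where |xy| ≤ p and y is nonempty.
Because |xy| ≤ p and w begins with p copies of a, we have y = a^k with 1 ≤ k ≤ p.
Since 1 ≤ k ≤ p, k divides p!; set t = 1 + p!/k. Then xy^t z has p + (p!/k)·k = p + p! copies of a. Now the a-count is p+p! and (b-count)+1 = (p+p!-1)+1 = p+p!, so i ≠ j+1 fails. So xy^t z = a^{p+p!} b^{p+p!-1} ∉ L.
Contradiction. Therefore L is not regular.

a^{p+p!} b^{p+p!-1}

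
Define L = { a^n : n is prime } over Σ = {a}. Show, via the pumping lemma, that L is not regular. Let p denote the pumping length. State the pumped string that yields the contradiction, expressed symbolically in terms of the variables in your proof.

Assume L is regular; let p be its pumping constant.
Let q be a prime with q ≥ p+2 (infinitely many primes exist), and take w = a^q ∈ L with |w| = q ≥ p.
Write w = xyz as guaranteed by the lemma, with |xy| ≤ p and |y| > 0.
Then y = a^k for some k with 1 ≤ k ≤ p.
Since 1 ≤ k ≤ p, |xz| = q-k. Pump with i = q+1: |xy^{q+1}z| = (q-k)+(q+1)k = q+qk = q(1+k), which is composite (both factors ≥ 2). So xy^{q+1}z = a^{q(1+k)} ∉ L.
This is a contradiction; hence L is not regular.

a^{q(1+k)}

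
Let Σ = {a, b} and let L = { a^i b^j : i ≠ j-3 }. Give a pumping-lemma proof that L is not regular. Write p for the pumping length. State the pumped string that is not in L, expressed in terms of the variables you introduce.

a^{p+p!} b^{p+p!+3}

Assume L is regular; let p be its pumping constant.
Choose w = a^p b^{p+p!+3}. Since p ≠ (p+p!+3)-3 = p+p!, w ∈ L; and |w| ≥ p.
The pumping lemma gives a decomposition w = xyz where |xy| ≤ p and |y| > 0.
Because |xy| ≤ p and w begins with p copies of a, we have y = a^k with 1 ≤ k ≤ p.
Since 1 ≤ k ≤ p, k divides p!; set t = 1 + p!/k. Then xy^t z has p + (p!/k)·k = p + p! copies of a. Now the a-count is p+p! and (b-count)-3 = (p+p!+3)-3 = p+p!, so i ≠ j-3 fails. So xy^t z = a^{p+p!} b^{p+p!+3} ∉ L.
This contradicts the pumping lemma, so L is not regular.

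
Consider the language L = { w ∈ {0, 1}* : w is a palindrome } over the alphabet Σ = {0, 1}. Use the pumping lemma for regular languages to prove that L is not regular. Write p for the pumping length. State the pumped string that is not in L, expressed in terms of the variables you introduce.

Assume L is regular. Let p be the pumping length given by the pumping lemma.
Take w = 0^p 1 0^p, a palindrome of length 2p+1 ≥ p.
By the pumping lemma, w = xyz with |xy| ≤ p and |y| ≥ 1.
Because |xy| ≤ p and w begins with p copies of 0, we have y = 0^k with 1 ≤ k ≤ p.
Pump with i = 2: xy^2z = 0^{p+k} 1 0^p. Its reverse is 0^p 1 0^{p+k}, which differs from xy^2z since k ≥ 1. So xy^2z is not a palindrome and xy^2z ∉ L.
This is a contradiction; hence L is not regular.

0^{p+k} 1 0^p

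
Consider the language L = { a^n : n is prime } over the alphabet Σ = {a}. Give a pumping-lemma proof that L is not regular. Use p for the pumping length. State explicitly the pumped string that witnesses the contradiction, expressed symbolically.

a^{q(1+k)}

Assume L is regular. Let p be the pumping length given by the pumping lemma.
Let q be a prime with q ≥ p+2 (infinitely many primes exist), and take w = a^q ∈ L with |w| = q ≥ p.
Write w = xyz as guaranteed by the lemma, with |xy| ≤ p and y is nonempty.
Then y = a^k for some k with 1 ≤ k ≤ p.
Since 1 ≤ k ≤ p, |xz| = q-k. Pump with i = q+1: |xy^{q+1}z| = (q-k)+(q+1)k = q+qk = q(1+k), which is composite (both factors ≥ 2). So xy^{q+1}z = a^{q(1+k)} ∉ L.
This contradicts the pumping lemma, so L is not regular.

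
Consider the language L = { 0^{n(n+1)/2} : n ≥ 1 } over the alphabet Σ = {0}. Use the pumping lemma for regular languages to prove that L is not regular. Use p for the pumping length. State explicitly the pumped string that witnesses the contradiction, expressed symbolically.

0^{p(p+1)/2+k}

Toward a contradiction, assume L is regular with pumping length p.
Take w = 0^{p(p+1)/2} ∈ L with |w| = p(p+1)/2 ≥ p.
Write w = xyz as guaranteed by the lemma, with |xy| ≤ p and y is nonempty.
Then y = 0^k for some k with 1 ≤ k ≤ p.
Pump with i = 2: xy^2z = 0^{p(p+1)/2+k}. Since 1 ≤ k ≤ p, p(p+1)/2 < p(p+1)/2+k ≤ p(p+1)/2+p < (p+1)(p+2)/2, so p(p+1)/2+k is strictly between consecutive triangular numbers. So xy^2z ∉ L.
This contradicts the pumping lemma, so L is not regular.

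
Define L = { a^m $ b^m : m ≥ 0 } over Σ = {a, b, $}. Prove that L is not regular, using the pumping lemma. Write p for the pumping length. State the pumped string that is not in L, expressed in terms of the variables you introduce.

Assume L is regular; let p be its pumping constant.
Take w = a^p $ b^p ∈ L with |w| = 2p+1 ≥ p.
By the pumping lemma, w = xyz with |xy| ≤ p and y is nonempty.
The first p characters of w are a's, so xy (and hence y) consists only of a's. Write y = a^k, 1 ≤ k ≤ p.
Pump with i = 2: xy^2z = a^{p+k} $ b^p, which would require p+k = p. But k ≥ 1, so xy^2z ∉ L.
Contradiction. Therefore L is not regular.

a^{p+k} $ b^p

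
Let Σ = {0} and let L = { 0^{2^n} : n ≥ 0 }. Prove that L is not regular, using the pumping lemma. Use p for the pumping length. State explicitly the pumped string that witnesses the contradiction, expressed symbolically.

0^{2^p+k}

Toward a contradiction, assume L is regular with pumping length p.
Take w = 0^{2^p} ∈ L with |w| = 2^p ≥ p.
By the pumping lemma, w = xyz with |xy| ≤ p and y is nonempty.
Then y = 0^k for some k with 1 ≤ k ≤ p.
Pump with i = 2: xy^2z = 0^{2^p+k}. Since 1 ≤ k ≤ p < 2^p, we have 2^p < 2^p+k < 2^{p+1}, so 2^p+k is not a power of 2. So xy^2z ∉ L.
Contradiction. Therefore L is not regular.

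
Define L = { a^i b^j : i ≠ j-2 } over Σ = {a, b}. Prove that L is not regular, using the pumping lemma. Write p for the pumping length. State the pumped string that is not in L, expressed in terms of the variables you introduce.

a^{p+p!} b^{p+p!+2}

Assume L is regular; let p be its pumping constant.
Choose w = a^p b^{p+p!+2}. Since p ≠ (p+p!+2)-2 = p+p!, w ∈ L; and |w| ≥ p.
The pumping lemma gives a decomposition w = xyz where |xy| ≤ p and |y| > 0.
Since the first p symbols of w are all a's and |xy| ≤ p, y lies entirely in the leading a-block: y = a^k for some k with 1 ≤ k ≤ p.
Since 1 ≤ k ≤ p, k divides p!; set t = 1 + p!/k. Then xy^t z has p + (p!/k)·k = p + p! copies of a. Now the a-count is p+p! and (b-count)-2 = (p+p!+2)-2 = p+p!, so i ≠ j-2 fails. So xy^t z = a^{p+p!} b^{p+p!+2} ∉ L.
This contradicts the pumping lemma, so L is not regular.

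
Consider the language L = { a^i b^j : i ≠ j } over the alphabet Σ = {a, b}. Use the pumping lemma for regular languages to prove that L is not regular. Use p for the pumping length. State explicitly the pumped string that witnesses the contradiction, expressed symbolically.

a^{p+p!} b^{p+p!}

Suppose for contradiction that L is regular, and let p be the pumping length.
Choose w = a^p b^{p+p!}. Since p ≠ p+p!, w ∈ L; and |w| ≥ p.
By the pumping lemma, w = xyz with |xy| ≤ p and y is nonempty.
The first p characters of w are a's, so xy (and hence y) consists only of a's. Write y = a^k, 1 ≤ k ≤ p.
Since 1 ≤ k ≤ p, k divides p!; set t = 1 + p!/k. Then xy^t z has p + (p!/k)·k = p + p! copies of a. Now the a-count equals the b-count, so i ≠ j fails. So xy^t z = a^{p+p!} b^{p+p!} ∉ L.
Contradiction. Therefore L is not regular.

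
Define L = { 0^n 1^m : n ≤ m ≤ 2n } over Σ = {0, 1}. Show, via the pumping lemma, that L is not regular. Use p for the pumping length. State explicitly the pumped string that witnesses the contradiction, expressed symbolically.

0^{p+k} 1^p

Assume L is regular; let p be its pumping constant.
Take w = 0^p 1^p ∈ L (since p ≤ p ≤ 2p), with |w| = 2p ≥ p.
The pumping lemma gives a decomposition w = xyz where |xy| ≤ p and |y| > 0.
The first p characters of w are 0's, so xy (and hence y) consists only of 0's. Write y = 0^k, 1 ≤ k ≤ p.
Pump with i = 2: xy^2z = 0^{p+k} 1^p. Now n = p+k > p = m, so the condition n ≤ m fails. Thus xy^2z ∉ L.
Contradiction. Therefore L is not regular.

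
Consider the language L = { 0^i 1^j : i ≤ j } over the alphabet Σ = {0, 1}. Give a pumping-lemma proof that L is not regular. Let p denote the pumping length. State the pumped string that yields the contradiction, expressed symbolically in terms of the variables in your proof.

0^{p+k} 1^p

Suppose for contradiction that L is regular, and let p be the pumping length.
Choose w = 0^p 1^p ∈ L, with |w| = 2p ≥ p.
By the pumping lemma, w = xyz with |xy| ≤ p and |y| > 0.
Because |xy| ≤ p and w begins with p copies of 0, we have y = 0^k with 1 ≤ k ≤ p.
Consider xy^2z = 0^{p+k} 1^p. Since k ≥ 1, the 0-count p+k exceeds the 1-count p, so i ≤ j fails; thus xy^2z ∉ L.
This contradicts the pumping lemma, so L is not regular.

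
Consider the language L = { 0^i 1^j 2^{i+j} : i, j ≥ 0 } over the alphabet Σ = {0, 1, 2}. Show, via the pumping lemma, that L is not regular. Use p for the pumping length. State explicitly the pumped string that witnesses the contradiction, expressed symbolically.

Assume L is regular; let p be its pumping constant.
Take w = 0^p 1^p 2^{2p} ∈ L (with i=j=p, i+j=2p), |w| = 4p ≥ p.
By the pumping lemma, w = xyz with |xy| ≤ p and y is nonempty.
The first p characters of w are 0's, so xy (and hence y) consists only of 0's. Write y = 0^k, 1 ≤ k ≤ p.
Consider xy^2z = 0^{p+k} 1^p 2^{2p}. Now the 0- and 1-counts sum to 2p+k, but the 2-count is 2p ≠ 2p+k. So xy^2z ∉ L.
Contradiction. Therefore L is not regular.

0^{p+k} 1^p 2^{2p}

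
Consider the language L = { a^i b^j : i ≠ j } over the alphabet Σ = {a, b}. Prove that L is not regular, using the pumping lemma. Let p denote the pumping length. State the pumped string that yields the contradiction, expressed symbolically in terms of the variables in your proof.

a^{p+p!} b^{p+p!}

Assume L is regular; let p be its pumping constant.
Choose w = a^p b^{p+p!}. Since p ≠ p+p!, w ∈ L; and |w| ≥ p.
The pumping lemma gives a decomposition w = xyz where |xy| ≤ p and y is nonempty.
Because |xy| ≤ p and w begins with p copies of a, we have y = a^k with 1 ≤ k ≤ p.
Since 1 ≤ k ≤ p, k divides p!; set t = 1 + p!/k. Then xy^t z has p + (p!/k)·k = p + p! copies of a. Now the a-count equals the b-count, so i ≠ j fails. So xy^t z = a^{p+p!} b^{p+p!} ∉ L.
This is a contradiction; hence L is not regular.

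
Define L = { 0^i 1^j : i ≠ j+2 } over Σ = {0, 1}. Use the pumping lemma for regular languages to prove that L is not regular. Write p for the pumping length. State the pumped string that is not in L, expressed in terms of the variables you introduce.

0^{p+p!} 1^{p+p!-2}

Suppose for contradiction that L is regular, and let p be the pumping length.
Choose w = 0^p 1^{p+p!-2}. Since p ≠ (p+p!-2)+2 = p+p!, w ∈ L; and |w| ≥ p.
By the pumping lemma, w = xyz with |xy| ≤ p and y is nonempty.
Since the first p symbols of w are all 0's and |xy| ≤ p, y lies entirely in the leading 0-block: y = 0^k for some k with 1 ≤ k ≤ p.
Since 1 ≤ k ≤ p, k divides p!; set t = 1 + p!/k. Then xy^t z has p + (p!/k)·k = p + p! copies of 0. Now the 0-count is p+p! and (1-count)+2 = (p+p!-2)+2 = p+p!, so i ≠ j+2 fails. So xy^t z = 0^{p+p!} 1^{p+p!-2} ∉ L.
Contradiction. Therefore L is not regular.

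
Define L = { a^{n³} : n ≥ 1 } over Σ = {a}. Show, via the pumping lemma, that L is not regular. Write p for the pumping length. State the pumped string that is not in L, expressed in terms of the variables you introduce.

a^{p³+k}

Assume L is regular. Let p be the pumping length given by the pumping lemma.
Take w = a^{p³} ∈ L with |w| = p³ ≥ p.
Write w = xyz as guaranteed by the lemma, with |xy| ≤ p and |y| > 0.
Then y = a^k for some k with 1 ≤ k ≤ p.
Pump with i = 2: xy^2z = a^{p³+k}. Since 1 ≤ k ≤ p, p³ < p³+k ≤ p³+p < p³+3p²+3p+1 = (p+1)³, so p³+k is not a perfect cube. So xy^2z ∉ L.
Contradiction. Therefore L is not regular.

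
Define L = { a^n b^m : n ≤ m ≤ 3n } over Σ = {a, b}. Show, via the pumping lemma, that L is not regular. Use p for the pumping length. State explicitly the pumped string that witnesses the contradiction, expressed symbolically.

a^{p+k} b^p

Assume L is regular. Let p be the pumping length given by the pumping lemma.
Take w = a^p b^p ∈ L (since p ≤ p ≤ 3p), with |w| = 2p ≥ p.
The pumping lemma gives a decomposition w = xyz where |xy| ≤ p and |y| > 0.
Because |xy| ≤ p and w begins with p copies of a, we have y = a^k with 1 ≤ k ≤ p.
Pump with i = 2: xy^2z = a^{p+k} b^p. Now n = p+k > p = m, so the condition n ≤ m fails. Thus xy^2z ∉ L.
Contradiction. Therefore L is not regular.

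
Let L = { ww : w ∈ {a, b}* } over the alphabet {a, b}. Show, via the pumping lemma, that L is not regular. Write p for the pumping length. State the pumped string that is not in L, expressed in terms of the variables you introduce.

a^{p+k} b^p a^p b^p

Assume L is regular; let p be its pumping constant.
Take w = a^p b^p a^p b^p = uu where u = a^pb^p; then w ∈ L and |w| = 4p ≥ p.
Write w = xyz as guaranteed by the lemma, with |xy| ≤ p and |y| ≥ 1.
Because |xy| ≤ p and w begins with p copies of a, we have y = a^k with 1 ≤ k ≤ p.
Pump with i = 2: xy^2z = a^{p+k} b^p a^p b^p, of length 4p+k. Suppose this equals vv. The string starts with a and ends with b, so v does too; thus the boundary between the two copies of v is a b→a transition. There is exactly one such transition, at position 2p+k, so |v| = 2p+k and |vv| = 4p+2k ≠ 4p+k since k ≥ 1. So xy^2z ∉ L.
This contradicts the pumping lemma, so L is not regular.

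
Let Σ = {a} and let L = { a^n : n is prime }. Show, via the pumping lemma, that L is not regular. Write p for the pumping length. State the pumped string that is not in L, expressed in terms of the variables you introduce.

a^{q(1+k)}

Assume L is regular; let p be its pumping constant.
Let q be a prime with q ≥ p+2 (infinitely many primes exist), and take w = a^q ∈ L with |w| = q ≥ p.
Write w = xyz as guaranteed by the lemma, with |xy| ≤ p and y is nonempty.
Then y = a^k for some k with 1 ≤ k ≤ p.
Since 1 ≤ k ≤ p, |xz| = q-k. Pump with i = q+1: |xy^{q+1}z| = (q-k)+(q+1)k = q+qk = q(1+k), which is composite (both factors ≥ 2). So xy^{q+1}z = a^{q(1+k)} ∉ L.
This contradicts the pumping lemma, so L is not regular.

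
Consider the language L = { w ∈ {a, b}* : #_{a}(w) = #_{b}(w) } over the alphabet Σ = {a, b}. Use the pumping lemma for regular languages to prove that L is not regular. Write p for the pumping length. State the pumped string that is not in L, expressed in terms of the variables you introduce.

Assume L is regular. Let p be the pumping length given by the pumping lemma.
Choose w = a^p b^p ∈ L with |w| = 2p ≥ p.
The pumping lemma gives a decomposition w = xyz where |xy| ≤ p and |y| ≥ 1.
Since the first p symbols of w are all a's and |xy| ≤ p, y lies entirely in the leading a-block: y = a^k for some k with 1 ≤ k ≤ p.
Pump with i = 2: xy^2z = a^{p+k} b^p has p+k occurrences of a but only p of b. Since k ≥ 1 the counts differ, so xy^2z ∉ L.
This is a contradiction; hence L is not regular.

a^{p+k} b^p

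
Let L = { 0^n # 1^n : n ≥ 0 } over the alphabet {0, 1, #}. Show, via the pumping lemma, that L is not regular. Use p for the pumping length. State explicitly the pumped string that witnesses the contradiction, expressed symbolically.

Assume L is regular. Let p be the pumping length given by the pumping lemma.
Take w = 0^p # 1^p ∈ L with |w| = 2p+1 ≥ p.
The pumping lemma gives a decomposition w = xyz where |xy| ≤ p and |y| ≥ 1.
Since the first p symbols of w are all 0's and |xy| ≤ p, y lies entirely in the leading 0-block: y = 0^k for some k with 1 ≤ k ≤ p.
Pump with i = 2: xy^2z = 0^{p+k} # 1^p, which would require p+k = p. But k ≥ 1, so xy^2z ∉ L.
Contradiction. Therefore L is not regular.

0^{p+k} # 1^p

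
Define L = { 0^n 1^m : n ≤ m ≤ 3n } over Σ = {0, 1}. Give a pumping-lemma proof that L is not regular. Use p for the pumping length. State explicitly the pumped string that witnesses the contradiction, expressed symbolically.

0^{p+k} 1^p

Assume L is regular; let p be its pumping constant.
Take w = 0^p 1^p ∈ L (since p ≤ p ≤ 3p), with |w| = 2p ≥ p.
The pumping lemma gives a decomposition w = xyz where |xy| ≤ p and |y| ≥ 1.
Because |xy| ≤ p and w begins with p copies of 0, we have y = 0^k with 1 ≤ k ≤ p.
Pump with i = 2: xy^2z = 0^{p+k} 1^p. Now n = p+k > p = m, so the condition n ≤ m fails. Thus xy^2z ∉ L.
Contradiction. Therefore L is not regular.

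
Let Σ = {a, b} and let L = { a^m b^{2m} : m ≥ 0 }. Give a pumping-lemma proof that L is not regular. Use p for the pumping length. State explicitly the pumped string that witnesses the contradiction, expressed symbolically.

a^{p+k} b^{2p}

Assume L is regular; let p be its pumping constant.
Take w = a^p b^{2p}. Then w ∈ L and |w| = 3p ≥ p.
Write w = xyz as guaranteed by the lemma, with |xy| ≤ p and |y| > 0.
The first p characters of w are a's, so xy (and hence y) consists only of a's. Write y = a^k, 1 ≤ k ≤ p.
Pump with i = 2: xy^2z = a^{p+k} b^{2p}. For this to lie in L we would need 2p = 2(p+k), which forces k = 0. But k ≥ 1, so xy^2z ∉ L.
This contradicts the pumping lemma, so L is not regular.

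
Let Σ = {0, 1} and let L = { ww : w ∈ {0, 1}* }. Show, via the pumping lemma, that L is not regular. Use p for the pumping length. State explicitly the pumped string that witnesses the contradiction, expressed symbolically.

Assume L is regular; let p be its pumping constant.
Take w = 0^p 1^p 0^p 1^p = uu where u = 0^p1^p; then w ∈ L and |w| = 4p ≥ p.
By the pumping lemma, w = xyz with |xy| ≤ p and |y| > 0.
Since the first p symbols of w are all 0's and |xy| ≤ p, y lies entirely in the leading 0-block: y = 0^k for some k with 1 ≤ k ≤ p.
Pump with i = 2: xy^2z = 0^{p+k} 1^p 0^p 1^p, of length 4p+k. Suppose this equals vv. The string starts with 0 and ends with 1, so v does too; thus the boundary between the two copies of v is a 1→0 transition. There is exactly one such transition, at position 2p+k, so |v| = 2p+k and |vv| = 4p+2k ≠ 4p+k since k ≥ 1. So xy^2z ∉ L.
This is a contradiction; hence L is not regular.

0^{p+k} 1^p 0^p 1^p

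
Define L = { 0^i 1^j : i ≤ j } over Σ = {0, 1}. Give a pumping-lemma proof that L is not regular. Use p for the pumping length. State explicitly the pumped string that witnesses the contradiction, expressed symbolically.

Toward a contradiction, assume L is regular with pumping length p.
Choose w = 0^p 1^p ∈ L, with |w| = 2p ≥ p.
Write w = xyz as guaranteed by the lemma, with |xy| ≤ p and |y| ≥ 1.
Because |xy| ≤ p and w begins with p copies of 0, we have y = 0^k with 1 ≤ k ≤ p.
Consider xy^2z = 0^{p+k} 1^p. Since k ≥ 1, the 0-count p+k exceeds the 1-count p, so i ≤ j fails; thus xy^2z ∉ L.
This contradicts the pumping lemma, so L is not regular.

0^{p+k} 1^p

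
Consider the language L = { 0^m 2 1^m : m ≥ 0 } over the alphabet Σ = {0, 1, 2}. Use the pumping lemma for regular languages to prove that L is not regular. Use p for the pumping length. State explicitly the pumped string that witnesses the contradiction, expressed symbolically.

0^{p+k} 2 1^p

Assume L is regular; let p be its pumping constant.
Take w = 0^p 2 1^p ∈ L with |w| = 2p+1 ≥ p.
Write w = xyz as guaranteed by the lemma, with |xy| ≤ p and y is nonempty.
Since the first p symbols of w are all 0's and |xy| ≤ p, y lies entirely in the leading 0-block: y = 0^k for some k with 1 ≤ k ≤ p.
Pump with i = 2: xy^2z = 0^{p+k} 2 1^p, which would require p+k = p. But k ≥ 1, so xy^2z ∉ L.
This is a contradiction; hence L is not regular.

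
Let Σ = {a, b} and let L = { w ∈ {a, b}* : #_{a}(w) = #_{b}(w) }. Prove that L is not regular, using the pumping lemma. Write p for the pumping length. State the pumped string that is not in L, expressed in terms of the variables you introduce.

Assume L is regular; let p be its pumping constant.
Choose w = a^p b^p ∈ L with |w| = 2p ≥ p.
The pumping lemma gives a decomposition w = xyz where |xy| ≤ p and |y| ≥ 1.
Since the first p symbols of w are all a's and |xy| ≤ p, y lies entirely in the leading a-block: y = a^k for some k with 1 ≤ k ≤ p.
Pump with i = 2: xy^2z = a^{p+k} b^p has p+k occurrences of a but only p of b. Since k ≥ 1 the counts differ, so xy^2z ∉ L.
This is a contradiction; hence L is not regular.

a^{p+k} b^p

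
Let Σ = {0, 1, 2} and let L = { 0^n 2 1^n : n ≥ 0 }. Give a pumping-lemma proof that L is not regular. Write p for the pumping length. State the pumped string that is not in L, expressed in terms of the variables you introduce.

Suppose for contradiction that L is regular, and let p be the pumping length.
Take w = 0^p 2 1^p ∈ L with |w| = 2p+1 ≥ p.
The pumping lemma gives a decomposition w = xyz where |xy| ≤ p and |y| ≥ 1.
Since the first p symbols of w are all 0's and |xy| ≤ p, y lies entirely in the leading 0-block: y = 0^k for some k with 1 ≤ k ≤ p.
Pump with i = 2: xy^2z = 0^{p+k} 2 1^p, which would require p+k = p. But k ≥ 1, so xy^2z ∉ L.
This contradicts the pumping lemma, so L is not regular.

0^{p+k} 2 1^p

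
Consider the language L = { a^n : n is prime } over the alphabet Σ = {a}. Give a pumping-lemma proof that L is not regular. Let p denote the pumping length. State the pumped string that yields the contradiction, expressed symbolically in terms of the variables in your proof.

Suppose for contradiction that L is regular, and let p be the pumping length.
Let q be a prime with q ≥ p+2 (infinitely many primes exist), and take w = a^q ∈ L with |w| = q ≥ p.
The pumping lemma gives a decomposition w = xyz where |xy| ≤ p and |y| > 0.
Then y = a^k for some k with 1 ≤ k ≤ p.
Since 1 ≤ k ≤ p, |xz| = q-k. Pump with i = q+1: |xy^{q+1}z| = (q-k)+(q+1)k = q+qk = q(1+k), which is composite (both factors ≥ 2). So xy^{q+1}z = a^{q(1+k)} ∉ L.
This contradicts the pumping lemma, so L is not regular.

a^{q(1+k)}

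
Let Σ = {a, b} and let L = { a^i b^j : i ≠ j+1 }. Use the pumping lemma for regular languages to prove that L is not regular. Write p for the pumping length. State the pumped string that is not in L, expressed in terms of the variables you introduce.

a^{p+p!} b^{p+p!-1}

Suppose for contradiction that L is regular, and let p be the pumping length.
Choose w = a^p b^{p+p!-1}. Since p ≠ (p+p!-1)+1 = p+p!, w ∈ L; and |w| ≥ p.
Write w = xyz as guaranteed by the lemma, with |xy| ≤ p and y is nonempty.
Since the first p symbols of w are all a's and |xy| ≤ p, y lies entirely in the leading a-block: y = a^k for some k with 1 ≤ k ≤ p.
Since 1 ≤ k ≤ p, k divides p!; set t = 1 + p!/k. Then xy^t z has p + (p!/k)·k = p + p! copies of a. Now the a-count is p+p! and (b-count)+1 = (p+p!-1)+1 = p+p!, so i ≠ j+1 fails. So xy^t z = a^{p+p!} b^{p+p!-1} ∉ L.
Contradiction. Therefore L is not regular.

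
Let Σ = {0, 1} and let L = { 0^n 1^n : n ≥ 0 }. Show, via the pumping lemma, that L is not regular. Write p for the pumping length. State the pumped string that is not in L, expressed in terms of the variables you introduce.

0^{p+k} 1^p

Suppose for contradiction that L is regular, and let p be the pumping length.
Choose w = 0^p 1^p, which is in L with |w| = 2p ≥ p.
Write w = xyz as guaranteed by the lemma, with |xy| ≤ p and y is nonempty.
Since the first p symbols of w are all 0's and |xy| ≤ p, y lies entirely in the leading 0-block: y = 0^k for some k with 1 ≤ k ≤ p.
Pump with i = 2: xy^2z = 0^{p+k} 1^p. For this to lie in L we would need p = p+k, which forces k = 0. But k ≥ 1, so xy^2z ∉ L.
This contradicts the pumping lemma, so L is not regular.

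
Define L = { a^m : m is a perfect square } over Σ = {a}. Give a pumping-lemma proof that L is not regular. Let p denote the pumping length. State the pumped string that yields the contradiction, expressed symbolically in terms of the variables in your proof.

Assume L is regular. Let p be the pumping length given by the pumping lemma.
Take w = a^{p²} ∈ L with |w| = p² ≥ p.
The pumping lemma gives a decomposition w = xyz where |xy| ≤ p and y is nonempty.
Then y = a^k for some k with 1 ≤ k ≤ p.
Pump with i = 2: xy^2z = a^{p²+k}. Since 1 ≤ k ≤ p, p² < p²+k ≤ p²+p < (p+1)², so p²+k lies strictly between consecutive squares and is not a perfect square. So xy^2z ∉ L.
Contradiction. Therefore L is not regular.

a^{p²+k}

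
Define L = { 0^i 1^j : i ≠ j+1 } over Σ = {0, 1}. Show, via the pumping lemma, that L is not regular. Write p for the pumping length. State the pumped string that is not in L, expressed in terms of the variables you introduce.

0^{p+p!} 1^{p+p!-1}

Assume L is regular. Let p be the pumping length given by the pumping lemma.
Choose w = 0^p 1^{p+p!-1}. Since p ≠ (p+p!-1)+1 = p+p!, w ∈ L; and |w| ≥ p.
By the pumping lemma, w = xyz with |xy| ≤ p and |y| > 0.
The first p characters of w are 0's, so xy (and hence y) consists only of 0's. Write y = 0^k, 1 ≤ k ≤ p.
Since 1 ≤ k ≤ p, k divides p!; set t = 1 + p!/k. Then xy^t z has p + (p!/k)·k = p + p! copies of 0. Now the 0-count is p+p! and (1-count)+1 = (p+p!-1)+1 = p+p!, so i ≠ j+1 fails. So xy^t z = 0^{p+p!} 1^{p+p!-1} ∉ L.
This contradicts the pumping lemma, so L is not regular.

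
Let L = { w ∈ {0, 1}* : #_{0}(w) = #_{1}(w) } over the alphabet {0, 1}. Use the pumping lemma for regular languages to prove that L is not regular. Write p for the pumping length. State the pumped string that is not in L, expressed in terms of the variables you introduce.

Assume L is regular; let p be its pumping constant.
Choose w = 0^p 1^p ∈ L with |w| = 2p ≥ p.
Write w = xyz as guaranteed by the lemma, with |xy| ≤ p and y is nonempty.
The first p characters of w are 0's, so xy (and hence y) consists only of 0's. Write y = 0^k, 1 ≤ k ≤ p.
Pump with i = 2: xy^2z = 0^{p+k} 1^p has p+k occurrences of 0 but only p of 1. Since k ≥ 1 the counts differ, so xy^2z ∉ L.
This contradicts the pumping lemma, so L is not regular.

0^{p+k} 1^p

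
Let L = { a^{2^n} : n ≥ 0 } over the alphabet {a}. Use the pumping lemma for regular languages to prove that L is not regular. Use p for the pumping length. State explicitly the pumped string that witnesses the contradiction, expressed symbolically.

a^{2^p+k}

Suppose for contradiction that L is regular, and let p be the pumping length.
Take w = a^{2^p} ∈ L with |w| = 2^p ≥ p.
By the pumping lemma, w = xyz with |xy| ≤ p and y is nonempty.
Then y = a^k for some k with 1 ≤ k ≤ p.
Pump with i = 2: xy^2z = a^{2^p+k}. Since 1 ≤ k ≤ p < 2^p, we have 2^p < 2^p+k < 2^{p+1}, so 2^p+k is not a power of 2. So xy^2z ∉ L.
Contradiction. Therefore L is not regular.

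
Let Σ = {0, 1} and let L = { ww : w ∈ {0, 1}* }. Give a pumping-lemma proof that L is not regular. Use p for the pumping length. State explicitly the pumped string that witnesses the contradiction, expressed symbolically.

0^{p+k} 1^p 0^p 1^p

Toward a contradiction, assume L is regular with pumping length p.
Take w = 0^p 1^p 0^p 1^p = uu where u = 0^p1^p; then w ∈ L and |w| = 4p ≥ p.
By the pumping lemma, w = xyz with |xy| ≤ p and |y| > 0.
The first p characters of w are 0's, so xy (and hence y) consists only of 0's. Write y = 0^k, 1 ≤ k ≤ p.
Pump with i = 2: xy^2z = 0^{p+k} 1^p 0^p 1^p, of length 4p+k. Suppose this equals vv. The string starts with 0 and ends with 1, so v does too; thus the boundary between the two copies of v is a 1→0 transition. There is exactly one such transition, at position 2p+k, so |v| = 2p+k and |vv| = 4p+2k ≠ 4p+k since k ≥ 1. So xy^2z ∉ L.
This contradicts the pumping lemma, so L is not regular.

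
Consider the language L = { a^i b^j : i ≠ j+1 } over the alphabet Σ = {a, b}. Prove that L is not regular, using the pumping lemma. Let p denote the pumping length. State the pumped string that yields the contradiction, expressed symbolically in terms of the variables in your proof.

a^{p+p!} b^{p+p!-1}

Assume L is regular. Let p be the pumping length given by the pumping lemma.
Choose w = a^p b^{p+p!-1}. Since p ≠ (p+p!-1)+1 = p+p!, w ∈ L; and |w| ≥ p.
Write w = xyz as guaranteed by the lemma, with |xy| ≤ p and |y| ≥ 1.
Because |xy| ≤ p and w begins with p copies of a, we have y = a^k with 1 ≤ k ≤ p.
Since 1 ≤ k ≤ p, k divides p!; set t = 1 + p!/k. Then xy^t z has p + (p!/k)·k = p + p! copies of a. Now the a-count is p+p! and (b-count)+1 = (p+p!-1)+1 = p+p!, so i ≠ j+1 fails. So xy^t z = a^{p+p!} b^{p+p!-1} ∉ L.
This is a contradiction; hence L is not regular.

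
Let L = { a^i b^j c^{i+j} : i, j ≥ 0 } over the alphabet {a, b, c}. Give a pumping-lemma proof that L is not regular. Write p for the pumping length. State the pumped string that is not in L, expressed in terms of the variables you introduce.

a^{p+k} b^p c^{2p}

Toward a contradiction, assume L is regular with pumping length p.
Take w = a^p b^p c^{2p} ∈ L (with i=j=p, i+j=2p), |w| = 4p ≥ p.
Write w = xyz as guaranteed by the lemma, with |xy| ≤ p and |y| ≥ 1.
The first p characters of w are a's, so xy (and hence y) consists only of a's. Write y = a^k, 1 ≤ k ≤ p.
Consider xy^2z = a^{p+k} b^p c^{2p}. Now the a- and b-counts sum to 2p+k, but the c-count is 2p ≠ 2p+k. So xy^2z ∉ L.
This contradicts the pumping lemma, so L is not regular.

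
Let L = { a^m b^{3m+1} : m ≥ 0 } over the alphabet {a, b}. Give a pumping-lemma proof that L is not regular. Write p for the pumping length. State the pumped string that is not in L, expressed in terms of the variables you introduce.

Assume L is regular; let p be its pumping constant.
Let w = a^p b^{3p+1} ∈ L; note |w| = 4p+1 ≥ p.
Write w = xyz as guaranteed by the lemma, with |xy| ≤ p and |y| ≥ 1.
Since the first p symbols of w are all a's and |xy| ≤ p, y lies entirely in the leading a-block: y = a^k for some k with 1 ≤ k ≤ p.
Pump with i = 2: xy^2z = a^{p+k} b^{3p+1}. For this to lie in L we would need 3p+1 = 3(p+k)+1, which forces k = 0. But k ≥ 1, so xy^2z ∉ L.
This contradicts the pumping lemma, so L is not regular.

a^{p+k} b^{3p+1}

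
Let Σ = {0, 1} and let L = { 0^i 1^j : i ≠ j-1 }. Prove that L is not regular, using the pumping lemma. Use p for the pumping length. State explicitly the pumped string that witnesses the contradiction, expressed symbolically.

Assume L is regular; let p be its pumping constant.
Choose w = 0^p 1^{p+p!+1}. Since p ≠ (p+p!+1)-1 = p+p!, w ∈ L; and |w| ≥ p.
Write w = xyz as guaranteed by the lemma, with |xy| ≤ p and |y| ≥ 1.
The first p characters of w are 0's, so xy (and hence y) consists only of 0's. Write y = 0^k, 1 ≤ k ≤ p.
Since 1 ≤ k ≤ p, k divides p!; set t = 1 + p!/k. Then xy^t z has p + (p!/k)·k = p + p! copies of 0. Now the 0-count is p+p! and (1-count)-1 = (p+p!+1)-1 = p+p!, so i ≠ j-1 fails. So xy^t z = 0^{p+p!} 1^{p+p!+1} ∉ L.
This is a contradiction; hence L is not regular.

0^{p+p!} 1^{p+p!+1}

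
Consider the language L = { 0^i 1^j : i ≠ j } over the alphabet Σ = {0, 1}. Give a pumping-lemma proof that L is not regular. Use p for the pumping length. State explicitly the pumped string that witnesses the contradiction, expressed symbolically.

Toward a contradiction, assume L is regular with pumping length p.
Choose w = 0^p 1^{p+p!}. Since p ≠ p+p!, w ∈ L; and |w| ≥ p.
The pumping lemma gives a decomposition w = xyz where |xy| ≤ p and y is nonempty.
Because |xy| ≤ p and w begins with p copies of 0, we have y = 0^k with 1 ≤ k ≤ p.
Since 1 ≤ k ≤ p, k divides p!; set t = 1 + p!/k. Then xy^t z has p + (p!/k)·k = p + p! copies of 0. Now the 0-count equals the 1-count, so i ≠ j fails. So xy^t z = 0^{p+p!} 1^{p+p!} ∉ L.
Contradiction. Therefore L is not regular.

0^{p+p!} 1^{p+p!}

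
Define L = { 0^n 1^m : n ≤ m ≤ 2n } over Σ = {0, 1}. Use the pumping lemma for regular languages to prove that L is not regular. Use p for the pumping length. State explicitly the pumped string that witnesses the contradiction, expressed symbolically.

0^{p+k} 1^p

Suppose for contradiction that L is regular, and let p be the pumping length.
Take w = 0^p 1^p ∈ L (since p ≤ p ≤ 2p), with |w| = 2p ≥ p.
The pumping lemma gives a decomposition w = xyz where |xy| ≤ p and |y| ≥ 1.
Because |xy| ≤ p and w begins with p copies of 0, we have y = 0^k with 1 ≤ k ≤ p.
Pump with i = 2: xy^2z = 0^{p+k} 1^p. Now n = p+k > p = m, so the condition n ≤ m fails. Thus xy^2z ∉ L.
This contradicts the pumping lemma, so L is not regular.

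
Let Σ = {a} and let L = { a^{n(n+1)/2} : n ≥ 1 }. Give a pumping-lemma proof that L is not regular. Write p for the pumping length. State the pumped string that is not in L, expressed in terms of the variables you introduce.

Assume L is regular. Let p be the pumping length given by the pumping lemma.
Take w = a^{p(p+1)/2} ∈ L with |w| = p(p+1)/2 ≥ p.
By the pumping lemma, w = xyz with |xy| ≤ p and y is nonempty.
Then y = a^k for some k with 1 ≤ k ≤ p.
Pump with i = 2: xy^2z = a^{p(p+1)/2+k}. Since 1 ≤ k ≤ p, p(p+1)/2 < p(p+1)/2+k ≤ p(p+1)/2+p < (p+1)(p+2)/2, so p(p+1)/2+k is strictly between consecutive triangular numbers. So xy^2z ∉ L.
Contradiction. Therefore L is not regular.

a^{p(p+1)/2+k}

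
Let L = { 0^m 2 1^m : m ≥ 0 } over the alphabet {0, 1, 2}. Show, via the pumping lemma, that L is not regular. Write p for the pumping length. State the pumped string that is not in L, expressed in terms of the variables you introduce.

0^{p+k} 2 1^p

Assume L is regular; let p be its pumping constant.
Take w = 0^p 2 1^p ∈ L with |w| = 2p+1 ≥ p.
By the pumping lemma, w = xyz with |xy| ≤ p and y is nonempty.
The first p characters of w are 0's, so xy (and hence y) consists only of 0's. Write y = 0^k, 1 ≤ k ≤ p.
Pump with i = 2: xy^2z = 0^{p+k} 2 1^p, which would require p+k = p. But k ≥ 1, so xy^2z ∉ L.
This is a contradiction; hence L is not regular.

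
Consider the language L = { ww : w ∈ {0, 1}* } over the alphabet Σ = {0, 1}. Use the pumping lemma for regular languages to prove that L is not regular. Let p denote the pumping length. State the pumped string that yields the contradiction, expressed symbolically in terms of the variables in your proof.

Assume L is regular; let p be its pumping constant.
Take w = 0^p 1^p 0^p 1^p = uu where u = 0^p1^p; then w ∈ L and |w| = 4p ≥ p.
Write w = xyz as guaranteed by the lemma, with |xy| ≤ p and |y| > 0.
Because |xy| ≤ p and w begins with p copies of 0, we have y = 0^k with 1 ≤ k ≤ p.
Pump with i = 2: xy^2z = 0^{p+k} 1^p 0^p 1^p, of length 4p+k. Suppose this equals vv. The string starts with 0 and ends with 1, so v does too; thus the boundary between the two copies of v is a 1→0 transition. There is exactly one such transition, at position 2p+k, so |v| = 2p+k and |vv| = 4p+2k ≠ 4p+k since k ≥ 1. So xy^2z ∉ L.
This contradicts the pumping lemma, so L is not regular.

0^{p+k} 1^p 0^p 1^p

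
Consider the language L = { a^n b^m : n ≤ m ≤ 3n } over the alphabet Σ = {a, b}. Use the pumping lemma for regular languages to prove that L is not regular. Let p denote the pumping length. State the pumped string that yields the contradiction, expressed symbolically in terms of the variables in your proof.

Toward a contradiction, assume L is regular with pumping length p.
Take w = a^p b^p ∈ L (since p ≤ p ≤ 3p), with |w| = 2p ≥ p.
By the pumping lemma, w = xyz with |xy| ≤ p and |y| > 0.
Since the first p symbols of w are all a's and |xy| ≤ p, y lies entirely in the leading a-block: y = a^k for some k with 1 ≤ k ≤ p.
Pump with i = 2: xy^2z = a^{p+k} b^p. Now n = p+k > p = m, so the condition n ≤ m fails. Thus xy^2z ∉ L.
Contradiction. Therefore L is not regular.

a^{p+k} b^p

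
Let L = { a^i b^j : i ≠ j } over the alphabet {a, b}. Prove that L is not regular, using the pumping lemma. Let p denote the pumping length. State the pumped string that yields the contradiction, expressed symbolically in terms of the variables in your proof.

Toward a contradiction, assume L is regular with pumping length p.
Choose w = a^p b^{p+p!}. Since p ≠ p+p!, w ∈ L; and |w| ≥ p.
Write w = xyz as guaranteed by the lemma, with |xy| ≤ p and |y| > 0.
The first p characters of w are a's, so xy (and hence y) consists only of a's. Write y = a^k, 1 ≤ k ≤ p.
Since 1 ≤ k ≤ p, k divides p!; set t = 1 + p!/k. Then xy^t z has p + (p!/k)·k = p + p! copies of a. Now the a-count equals the b-count, so i ≠ j fails. So xy^t z = a^{p+p!} b^{p+p!} ∉ L.
Contradiction. Therefore L is not regular.

a^{p+p!} b^{p+p!}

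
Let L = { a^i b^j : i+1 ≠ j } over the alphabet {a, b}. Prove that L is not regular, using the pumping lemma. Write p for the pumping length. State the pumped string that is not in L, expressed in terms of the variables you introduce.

Assume L is regular; let p be its pumping constant.
Choose w = a^p b^{p+p!+1}. Since p ≠ (p+p!+1)-1 = p+p!, w ∈ L; and |w| ≥ p.
The pumping lemma gives a decomposition w = xyz where |xy| ≤ p and |y| ≥ 1.
Because |xy| ≤ p and w begins with p copies of a, we have y = a^k with 1 ≤ k ≤ p.
Since 1 ≤ k ≤ p, k divides p!; set t = 1 + p!/k. Then xy^t z has p + (p!/k)·k = p + p! copies of a. Now the a-count is p+p! and (b-count)-1 = (p+p!+1)-1 = p+p!, so i+1 ≠ j fails. So xy^t z = a^{p+p!} b^{p+p!+1} ∉ L.
This is a contradiction; hence L is not regular.

a^{p+p!} b^{p+p!+1}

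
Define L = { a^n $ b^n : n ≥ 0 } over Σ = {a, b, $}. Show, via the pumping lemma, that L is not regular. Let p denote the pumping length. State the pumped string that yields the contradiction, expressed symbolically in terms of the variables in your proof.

Assume L is regular; let p be its pumping constant.
Take w = a^p $ b^p ∈ L with |w| = 2p+1 ≥ p.
Write w = xyz as guaranteed by the lemma, with |xy| ≤ p and y is nonempty.
Since the first p symbols of w are all a's and |xy| ≤ p, y lies entirely in the leading a-block: y = a^k for some k with 1 ≤ k ≤ p.
Pump with i = 2: xy^2z = a^{p+k} $ b^p, which would require p+k = p. But k ≥ 1, so xy^2z ∉ L.
Contradiction. Therefore L is not regular.

a^{p+k} $ b^p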